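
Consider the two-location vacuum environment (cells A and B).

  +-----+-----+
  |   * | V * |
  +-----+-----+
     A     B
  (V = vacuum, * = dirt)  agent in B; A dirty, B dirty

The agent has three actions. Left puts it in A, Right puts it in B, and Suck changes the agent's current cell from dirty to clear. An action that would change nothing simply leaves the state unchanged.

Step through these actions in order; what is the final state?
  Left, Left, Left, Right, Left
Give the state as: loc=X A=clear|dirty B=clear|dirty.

1. Left → loc=A A=dirty B=dirty
2. Left → loc=A A=dirty B=dirty
3. Left → loc=A A=dirty B=dirty
4. Right → loc=B A=dirty B=dirty
5. Left → loc=A A=dirty B=dirty

loc=A A=dirty B=dirty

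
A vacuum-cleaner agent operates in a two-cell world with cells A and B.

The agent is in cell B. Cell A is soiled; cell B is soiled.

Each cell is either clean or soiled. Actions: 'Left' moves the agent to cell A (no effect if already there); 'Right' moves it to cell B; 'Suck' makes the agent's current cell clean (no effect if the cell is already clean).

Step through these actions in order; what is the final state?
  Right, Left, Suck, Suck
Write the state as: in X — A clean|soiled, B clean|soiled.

1) do Right; now in B — A soiled, B soiled
2) do Left; now in A — A soiled, B soiled
3) do Suck; now in A — A clean, B soiled
4) do Suck; now in A — A clean, B soiled

in A — A clean, B soiled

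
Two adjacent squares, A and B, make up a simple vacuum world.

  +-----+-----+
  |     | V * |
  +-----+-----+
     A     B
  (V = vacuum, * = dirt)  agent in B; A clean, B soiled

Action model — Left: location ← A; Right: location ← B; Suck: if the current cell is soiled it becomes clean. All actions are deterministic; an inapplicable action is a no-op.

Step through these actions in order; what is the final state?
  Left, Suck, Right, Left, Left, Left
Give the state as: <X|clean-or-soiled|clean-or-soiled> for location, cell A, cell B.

<A|clean|soiled>

1. Left → <A|clean|soiled>
2. Suck → <A|clean|soiled>
3. Right → <B|clean|soiled>
4. Left → <A|clean|soiled>
5. Left → <A|clean|soiled>
6. Left → <A|clean|soiled>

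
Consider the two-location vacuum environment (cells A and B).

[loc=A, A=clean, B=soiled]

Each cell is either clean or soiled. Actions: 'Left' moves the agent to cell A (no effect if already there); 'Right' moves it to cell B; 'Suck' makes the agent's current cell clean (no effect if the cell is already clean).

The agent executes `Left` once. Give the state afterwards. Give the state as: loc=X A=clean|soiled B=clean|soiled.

loc=A A=clean B=soiled

start: loc=A A=clean B=soiled
1) do Left; now loc=A A=clean B=soiled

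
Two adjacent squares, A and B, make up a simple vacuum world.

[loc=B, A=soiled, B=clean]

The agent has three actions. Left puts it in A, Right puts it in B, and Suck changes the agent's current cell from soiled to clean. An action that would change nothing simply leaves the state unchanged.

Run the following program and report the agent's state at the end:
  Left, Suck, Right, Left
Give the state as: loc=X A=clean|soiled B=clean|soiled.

loc=A A=clean B=clean

1) do Left; now loc=A A=soiled B=clean
2) do Suck; now loc=A A=clean B=clean
3) do Right; now loc=B A=clean B=clean
4) do Left; now loc=A A=clean B=clean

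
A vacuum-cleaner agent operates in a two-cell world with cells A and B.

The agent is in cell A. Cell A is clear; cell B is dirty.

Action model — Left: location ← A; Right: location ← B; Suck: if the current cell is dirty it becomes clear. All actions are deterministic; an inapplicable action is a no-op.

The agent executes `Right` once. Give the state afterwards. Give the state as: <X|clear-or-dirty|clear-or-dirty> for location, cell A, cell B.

<B|clear|dirty>

start: <A|clear|dirty>
step 1/1 (Right): <B|clear|dirty>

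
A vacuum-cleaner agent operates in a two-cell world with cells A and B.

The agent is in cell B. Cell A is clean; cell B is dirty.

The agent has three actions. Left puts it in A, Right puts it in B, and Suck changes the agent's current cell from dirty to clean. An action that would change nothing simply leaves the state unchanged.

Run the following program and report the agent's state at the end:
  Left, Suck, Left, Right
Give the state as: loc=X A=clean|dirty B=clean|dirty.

t=1 Left ⇒ loc=A A=clean B=dirty
t=2 Suck ⇒ loc=A A=clean B=dirty
t=3 Left ⇒ loc=A A=clean B=dirty
t=4 Right ⇒ loc=B A=clean B=dirty

loc=B A=clean B=dirty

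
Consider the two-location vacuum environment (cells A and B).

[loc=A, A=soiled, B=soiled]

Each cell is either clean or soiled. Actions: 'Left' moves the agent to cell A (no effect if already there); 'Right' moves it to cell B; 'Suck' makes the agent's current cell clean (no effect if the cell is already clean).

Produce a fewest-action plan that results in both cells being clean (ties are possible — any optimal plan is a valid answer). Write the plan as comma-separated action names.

Suck, Right, Suck

t=1 Suck ⇒ <A|clean|soiled>
t=2 Right ⇒ <B|clean|soiled>
t=3 Suck ⇒ <B|clean|clean>
min 3: Suck A + move + Suck B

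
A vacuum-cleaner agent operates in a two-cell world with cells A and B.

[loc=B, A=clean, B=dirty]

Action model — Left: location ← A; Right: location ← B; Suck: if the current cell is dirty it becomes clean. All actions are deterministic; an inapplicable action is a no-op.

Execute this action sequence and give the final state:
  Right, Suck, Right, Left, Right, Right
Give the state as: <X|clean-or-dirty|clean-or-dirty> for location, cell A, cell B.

1. Right → <B|clean|dirty>
2. Suck → <B|clean|clean>
3. Right → <B|clean|clean>
4. Left → <A|clean|clean>
5. Right → <B|clean|clean>
6. Right → <B|clean|clean>

<B|clean|clean>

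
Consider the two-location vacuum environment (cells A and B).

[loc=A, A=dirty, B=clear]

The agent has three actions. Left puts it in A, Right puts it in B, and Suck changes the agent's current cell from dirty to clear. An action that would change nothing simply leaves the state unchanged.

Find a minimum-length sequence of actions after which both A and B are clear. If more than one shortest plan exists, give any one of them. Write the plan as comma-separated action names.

Suck

t=1 Suck ⇒ <A|clear|clear>
min 1: A is dirty, one Suck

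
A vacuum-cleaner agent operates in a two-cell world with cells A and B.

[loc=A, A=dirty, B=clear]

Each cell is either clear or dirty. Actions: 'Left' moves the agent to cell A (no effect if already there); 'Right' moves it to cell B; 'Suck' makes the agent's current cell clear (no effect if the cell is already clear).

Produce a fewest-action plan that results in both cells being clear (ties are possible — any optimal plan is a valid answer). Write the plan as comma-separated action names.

Suck

1) do Suck; now <A|clear|clear>
min 1: A is dirty, one Suck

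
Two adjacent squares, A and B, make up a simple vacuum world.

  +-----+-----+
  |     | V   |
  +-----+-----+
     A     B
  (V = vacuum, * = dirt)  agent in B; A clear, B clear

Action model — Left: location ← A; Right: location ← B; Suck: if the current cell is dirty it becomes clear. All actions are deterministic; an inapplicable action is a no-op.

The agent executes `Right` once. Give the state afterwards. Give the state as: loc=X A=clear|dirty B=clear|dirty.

loc=B A=clear B=clear

start: loc=B A=clear B=clear
1. Right → loc=B A=clear B=clear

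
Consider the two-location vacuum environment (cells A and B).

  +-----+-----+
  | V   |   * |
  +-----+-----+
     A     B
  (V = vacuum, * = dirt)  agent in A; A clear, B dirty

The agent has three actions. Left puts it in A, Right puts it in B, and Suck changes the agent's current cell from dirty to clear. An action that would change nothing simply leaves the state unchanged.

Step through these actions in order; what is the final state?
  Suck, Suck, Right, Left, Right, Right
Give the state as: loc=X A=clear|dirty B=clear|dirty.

1. Suck → loc=A A=clear B=dirty
2. Suck → loc=A A=clear B=dirty
3. Right → loc=B A=clear B=dirty
4. Left → loc=A A=clear B=dirty
5. Right → loc=B A=clear B=dirty
6. Right → loc=B A=clear B=dirty

loc=B A=clear B=dirty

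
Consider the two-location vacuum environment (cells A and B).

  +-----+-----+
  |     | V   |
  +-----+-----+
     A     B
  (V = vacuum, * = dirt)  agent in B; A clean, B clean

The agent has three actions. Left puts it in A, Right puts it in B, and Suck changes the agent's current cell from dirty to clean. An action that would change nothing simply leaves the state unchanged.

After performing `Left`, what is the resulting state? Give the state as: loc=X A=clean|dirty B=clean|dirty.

loc=A A=clean B=clean

start: loc=B A=clean B=clean
1. Left → loc=A A=clean B=clean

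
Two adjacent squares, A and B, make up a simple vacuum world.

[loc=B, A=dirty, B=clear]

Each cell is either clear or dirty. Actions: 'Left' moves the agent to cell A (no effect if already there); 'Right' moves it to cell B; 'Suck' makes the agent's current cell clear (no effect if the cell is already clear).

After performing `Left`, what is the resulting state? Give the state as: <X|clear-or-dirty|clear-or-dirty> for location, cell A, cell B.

<A|dirty|clear>

start: <B|dirty|clear>
Left (#1): <A|dirty|clear>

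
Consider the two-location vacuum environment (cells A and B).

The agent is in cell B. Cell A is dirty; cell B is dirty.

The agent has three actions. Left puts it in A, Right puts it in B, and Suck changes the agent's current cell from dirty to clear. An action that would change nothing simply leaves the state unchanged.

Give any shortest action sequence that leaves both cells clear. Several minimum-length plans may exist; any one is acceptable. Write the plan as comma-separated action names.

[1] after Suck: <B|dirty|clear>
[2] after Left: <A|dirty|clear>
[3] after Suck: <A|clear|clear>
min 3: Suck B + move + Suck A

Suck, Left, Suck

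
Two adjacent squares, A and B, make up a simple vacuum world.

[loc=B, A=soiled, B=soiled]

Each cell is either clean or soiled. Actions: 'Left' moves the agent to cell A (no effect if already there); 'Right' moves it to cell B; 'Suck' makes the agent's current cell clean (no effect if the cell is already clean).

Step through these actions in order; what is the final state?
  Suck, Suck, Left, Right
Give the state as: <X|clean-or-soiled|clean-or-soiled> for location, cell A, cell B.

Suck (#1): <B|soiled|clean>
Suck (#2): <B|soiled|clean>
Left (#3): <A|soiled|clean>
Right (#4): <B|soiled|clean>

<B|soiled|clean>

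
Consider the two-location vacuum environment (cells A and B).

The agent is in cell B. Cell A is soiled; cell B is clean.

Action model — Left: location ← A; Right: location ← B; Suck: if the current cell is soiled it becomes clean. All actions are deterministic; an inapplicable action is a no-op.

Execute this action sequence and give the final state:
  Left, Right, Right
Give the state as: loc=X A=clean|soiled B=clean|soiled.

Left (#1): loc=A A=soiled B=clean
Right (#2): loc=B A=soiled B=clean
Right (#3): loc=B A=soiled B=clean

loc=B A=soiled B=clean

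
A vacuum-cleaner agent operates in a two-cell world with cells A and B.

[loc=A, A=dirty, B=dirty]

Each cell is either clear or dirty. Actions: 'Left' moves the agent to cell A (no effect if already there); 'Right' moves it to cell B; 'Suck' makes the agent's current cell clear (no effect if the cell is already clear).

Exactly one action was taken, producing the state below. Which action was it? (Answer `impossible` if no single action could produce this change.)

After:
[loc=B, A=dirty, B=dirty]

Right

try  Left: loc=A A=dirty B=dirty
try Right: loc=B A=dirty B=dirty  ← match
try  Suck: loc=A A=clear B=dirty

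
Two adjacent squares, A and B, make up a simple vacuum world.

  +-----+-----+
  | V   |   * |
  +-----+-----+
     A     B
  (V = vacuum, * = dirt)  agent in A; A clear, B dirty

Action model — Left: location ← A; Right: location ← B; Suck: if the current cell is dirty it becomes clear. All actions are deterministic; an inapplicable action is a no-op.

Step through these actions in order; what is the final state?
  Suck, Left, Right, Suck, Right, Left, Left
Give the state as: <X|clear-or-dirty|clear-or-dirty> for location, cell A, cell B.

<A|clear|clear>

[1] after Suck: <A|clear|dirty>
[2] after Left: <A|clear|dirty>
[3] after Right: <B|clear|dirty>
[4] after Suck: <B|clear|clear>
[5] after Right: <B|clear|clear>
[6] after Left: <A|clear|clear>
[7] after Left: <A|clear|clear>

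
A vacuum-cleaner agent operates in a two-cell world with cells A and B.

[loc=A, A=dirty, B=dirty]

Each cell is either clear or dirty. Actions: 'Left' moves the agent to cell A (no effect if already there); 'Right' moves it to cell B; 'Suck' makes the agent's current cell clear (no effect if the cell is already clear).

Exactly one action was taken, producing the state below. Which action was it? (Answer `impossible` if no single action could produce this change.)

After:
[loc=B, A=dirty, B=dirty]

Right

try  Left: <A|dirty|dirty>
try Right: <B|dirty|dirty>  ← match
try  Suck: <A|clear|dirty>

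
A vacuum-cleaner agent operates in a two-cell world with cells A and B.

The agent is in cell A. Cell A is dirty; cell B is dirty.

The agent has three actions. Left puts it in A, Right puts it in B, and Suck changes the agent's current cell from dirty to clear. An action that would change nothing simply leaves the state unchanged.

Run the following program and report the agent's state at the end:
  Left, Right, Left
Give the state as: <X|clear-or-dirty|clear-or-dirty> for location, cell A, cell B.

<A|dirty|dirty>

step 1/3 (Left): <A|dirty|dirty>
step 2/3 (Right): <B|dirty|dirty>
step 3/3 (Left): <A|dirty|dirty>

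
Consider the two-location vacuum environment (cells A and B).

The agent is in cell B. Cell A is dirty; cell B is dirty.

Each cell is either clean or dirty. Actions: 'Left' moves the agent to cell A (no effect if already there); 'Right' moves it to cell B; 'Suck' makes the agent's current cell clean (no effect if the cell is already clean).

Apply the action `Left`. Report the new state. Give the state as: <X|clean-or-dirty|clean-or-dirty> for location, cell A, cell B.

<A|dirty|dirty>

start: <B|dirty|dirty>
[1] after Left: <A|dirty|dirty>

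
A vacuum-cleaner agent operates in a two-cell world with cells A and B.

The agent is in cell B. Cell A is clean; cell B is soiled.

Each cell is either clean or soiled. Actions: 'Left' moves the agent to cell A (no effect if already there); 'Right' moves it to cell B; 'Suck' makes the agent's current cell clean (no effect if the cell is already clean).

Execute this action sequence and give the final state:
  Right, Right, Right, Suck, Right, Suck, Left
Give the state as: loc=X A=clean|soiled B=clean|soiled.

loc=A A=clean B=clean

step 1/7 (Right): loc=B A=clean B=soiled
step 2/7 (Right): loc=B A=clean B=soiled
step 3/7 (Right): loc=B A=clean B=soiled
step 4/7 (Suck): loc=B A=clean B=clean
step 5/7 (Right): loc=B A=clean B=clean
step 6/7 (Suck): loc=B A=clean B=clean
step 7/7 (Left): loc=A A=clean B=clean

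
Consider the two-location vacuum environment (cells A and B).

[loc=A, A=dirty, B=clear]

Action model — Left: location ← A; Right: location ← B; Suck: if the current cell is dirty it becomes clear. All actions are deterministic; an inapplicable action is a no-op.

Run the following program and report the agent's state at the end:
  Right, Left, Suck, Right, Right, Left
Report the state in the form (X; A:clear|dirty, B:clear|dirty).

(A; A:clear, B:clear)

1. Right → (B; A:dirty, B:clear)
2. Left → (A; A:dirty, B:clear)
3. Suck → (A; A:clear, B:clear)
4. Right → (B; A:clear, B:clear)
5. Right → (B; A:clear, B:clear)
6. Left → (A; A:clear, B:clear)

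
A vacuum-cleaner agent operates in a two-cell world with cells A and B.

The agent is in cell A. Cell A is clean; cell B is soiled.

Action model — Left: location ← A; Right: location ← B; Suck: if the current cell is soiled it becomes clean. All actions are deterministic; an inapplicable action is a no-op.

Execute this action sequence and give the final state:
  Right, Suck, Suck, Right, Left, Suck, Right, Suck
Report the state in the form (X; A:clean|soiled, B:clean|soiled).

1. Right → (B; A:clean, B:soiled)
2. Suck → (B; A:clean, B:clean)
3. Suck → (B; A:clean, B:clean)
4. Right → (B; A:clean, B:clean)
5. Left → (A; A:clean, B:clean)
6. Suck → (A; A:clean, B:clean)
7. Right → (B; A:clean, B:clean)
8. Suck → (B; A:clean, B:clean)

(B; A:clean, B:clean)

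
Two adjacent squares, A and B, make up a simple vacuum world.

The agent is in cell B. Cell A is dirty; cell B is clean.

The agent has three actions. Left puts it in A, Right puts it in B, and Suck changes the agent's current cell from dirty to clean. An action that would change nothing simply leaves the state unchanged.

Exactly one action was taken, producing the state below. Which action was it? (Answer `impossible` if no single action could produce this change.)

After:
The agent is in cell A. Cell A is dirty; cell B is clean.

try  Left: loc=A A=dirty B=clean  ← match
try Right: loc=B A=dirty B=clean
try  Suck: loc=B A=dirty B=clean

Left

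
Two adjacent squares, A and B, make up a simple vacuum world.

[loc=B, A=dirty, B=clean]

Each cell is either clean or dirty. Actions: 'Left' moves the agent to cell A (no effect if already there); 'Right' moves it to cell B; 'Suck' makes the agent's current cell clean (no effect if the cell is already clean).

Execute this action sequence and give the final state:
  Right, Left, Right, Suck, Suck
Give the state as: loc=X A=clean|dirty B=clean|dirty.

[1] after Right: loc=B A=dirty B=clean
[2] after Left: loc=A A=dirty B=clean
[3] after Right: loc=B A=dirty B=clean
[4] after Suck: loc=B A=dirty B=clean
[5] after Suck: loc=B A=dirty B=clean

loc=B A=dirty B=clean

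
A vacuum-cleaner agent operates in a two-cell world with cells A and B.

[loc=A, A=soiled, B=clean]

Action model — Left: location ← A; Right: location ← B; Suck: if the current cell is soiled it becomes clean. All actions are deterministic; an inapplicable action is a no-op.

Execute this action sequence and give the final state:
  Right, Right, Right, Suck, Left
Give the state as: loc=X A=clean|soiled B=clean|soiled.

[1] after Right: loc=B A=soiled B=clean
[2] after Right: loc=B A=soiled B=clean
[3] after Right: loc=B A=soiled B=clean
[4] after Suck: loc=B A=soiled B=clean
[5] after Left: loc=A A=soiled B=clean

loc=A A=soiled B=clean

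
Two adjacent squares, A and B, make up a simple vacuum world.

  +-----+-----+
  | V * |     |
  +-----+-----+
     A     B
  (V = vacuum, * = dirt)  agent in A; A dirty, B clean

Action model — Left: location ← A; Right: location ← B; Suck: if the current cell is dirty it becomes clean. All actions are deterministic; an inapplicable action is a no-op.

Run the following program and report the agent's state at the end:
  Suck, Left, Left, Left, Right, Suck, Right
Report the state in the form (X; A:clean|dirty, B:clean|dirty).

(B; A:clean, B:clean)

1. Suck → (A; A:clean, B:clean)
2. Left → (A; A:clean, B:clean)
3. Left → (A; A:clean, B:clean)
4. Left → (A; A:clean, B:clean)
5. Right → (B; A:clean, B:clean)
6. Suck → (B; A:clean, B:clean)
7. Right → (B; A:clean, B:clean)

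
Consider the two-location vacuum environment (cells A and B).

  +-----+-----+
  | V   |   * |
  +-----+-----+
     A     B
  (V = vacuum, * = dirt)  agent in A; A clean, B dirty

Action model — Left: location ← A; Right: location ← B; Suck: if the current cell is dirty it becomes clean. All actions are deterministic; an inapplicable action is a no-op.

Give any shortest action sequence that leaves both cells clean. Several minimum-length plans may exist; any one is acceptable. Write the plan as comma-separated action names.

Right, Suck

1) do Right; now (B; A:clean, B:dirty)
2) do Suck; now (B; A:clean, B:clean)
min 2: go B then Suck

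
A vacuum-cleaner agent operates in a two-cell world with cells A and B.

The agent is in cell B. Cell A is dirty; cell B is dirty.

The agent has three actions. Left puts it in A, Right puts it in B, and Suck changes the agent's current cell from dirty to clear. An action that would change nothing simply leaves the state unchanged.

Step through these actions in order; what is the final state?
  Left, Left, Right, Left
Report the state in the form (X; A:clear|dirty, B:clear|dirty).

Left (#1): (A; A:dirty, B:dirty)
Left (#2): (A; A:dirty, B:dirty)
Right (#3): (B; A:dirty, B:dirty)
Left (#4): (A; A:dirty, B:dirty)

(A; A:dirty, B:dirty)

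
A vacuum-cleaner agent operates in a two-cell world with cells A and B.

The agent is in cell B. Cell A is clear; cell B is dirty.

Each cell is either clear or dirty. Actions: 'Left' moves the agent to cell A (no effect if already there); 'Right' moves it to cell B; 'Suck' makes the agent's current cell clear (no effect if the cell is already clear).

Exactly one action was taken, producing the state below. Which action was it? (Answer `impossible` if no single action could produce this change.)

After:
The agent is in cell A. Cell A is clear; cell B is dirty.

try  Left: in A — A clear, B dirty  ← match
try Right: in B — A clear, B dirty
try  Suck: in B — A clear, B clear

Left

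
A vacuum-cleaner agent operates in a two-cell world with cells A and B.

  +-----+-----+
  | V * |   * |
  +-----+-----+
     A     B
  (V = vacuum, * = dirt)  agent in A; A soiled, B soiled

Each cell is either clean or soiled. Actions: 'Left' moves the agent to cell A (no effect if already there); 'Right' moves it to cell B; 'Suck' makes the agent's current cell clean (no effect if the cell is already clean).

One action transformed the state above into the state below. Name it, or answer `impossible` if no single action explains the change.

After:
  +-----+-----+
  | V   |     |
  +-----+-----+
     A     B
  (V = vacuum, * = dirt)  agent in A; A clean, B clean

impossible

try  Left: <A|soiled|soiled>
try Right: <B|soiled|soiled>
try  Suck: <A|clean|soiled>
no single action produces the after-state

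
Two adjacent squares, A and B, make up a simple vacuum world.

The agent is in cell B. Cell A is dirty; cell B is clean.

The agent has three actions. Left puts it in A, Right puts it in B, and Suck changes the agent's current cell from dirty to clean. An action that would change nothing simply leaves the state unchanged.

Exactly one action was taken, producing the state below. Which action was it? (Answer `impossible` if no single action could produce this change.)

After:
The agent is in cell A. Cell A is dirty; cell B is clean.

Left

try  Left: (A; A:dirty, B:clean)  ← match
try Right: (B; A:dirty, B:clean)
try  Suck: (B; A:dirty, B:clean)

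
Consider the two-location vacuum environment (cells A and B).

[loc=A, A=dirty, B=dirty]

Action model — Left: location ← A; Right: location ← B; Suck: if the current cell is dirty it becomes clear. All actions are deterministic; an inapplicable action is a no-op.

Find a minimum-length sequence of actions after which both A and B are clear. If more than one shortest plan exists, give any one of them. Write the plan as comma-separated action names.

Suck (#1): loc=A A=clear B=dirty
Right (#2): loc=B A=clear B=dirty
Suck (#3): loc=B A=clear B=clear
min 3: Suck A + move + Suck B

Suck, Right, Suck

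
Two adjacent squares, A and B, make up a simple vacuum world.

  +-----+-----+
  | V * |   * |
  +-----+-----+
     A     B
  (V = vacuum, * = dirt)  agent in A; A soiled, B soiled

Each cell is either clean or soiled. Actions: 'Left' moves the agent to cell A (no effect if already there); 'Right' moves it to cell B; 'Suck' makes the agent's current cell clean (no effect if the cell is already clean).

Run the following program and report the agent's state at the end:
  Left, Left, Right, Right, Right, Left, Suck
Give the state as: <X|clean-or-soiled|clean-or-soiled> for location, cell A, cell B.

<A|clean|soiled>

Left (#1): <A|soiled|soiled>
Left (#2): <A|soiled|soiled>
Right (#3): <B|soiled|soiled>
Right (#4): <B|soiled|soiled>
Right (#5): <B|soiled|soiled>
Left (#6): <A|soiled|soiled>
Suck (#7): <A|clean|soiled>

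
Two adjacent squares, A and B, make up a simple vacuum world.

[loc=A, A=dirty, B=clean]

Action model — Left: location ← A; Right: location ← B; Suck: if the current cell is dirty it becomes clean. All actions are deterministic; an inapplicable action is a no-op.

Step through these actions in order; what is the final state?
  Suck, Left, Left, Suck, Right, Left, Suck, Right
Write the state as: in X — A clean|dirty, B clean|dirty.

Suck (#1): in A — A clean, B clean
Left (#2): in A — A clean, B clean
Left (#3): in A — A clean, B clean
Suck (#4): in A — A clean, B clean
Right (#5): in B — A clean, B clean
Left (#6): in A — A clean, B clean
Suck (#7): in A — A clean, B clean
Right (#8): in B — A clean, B clean

in B — A clean, B clean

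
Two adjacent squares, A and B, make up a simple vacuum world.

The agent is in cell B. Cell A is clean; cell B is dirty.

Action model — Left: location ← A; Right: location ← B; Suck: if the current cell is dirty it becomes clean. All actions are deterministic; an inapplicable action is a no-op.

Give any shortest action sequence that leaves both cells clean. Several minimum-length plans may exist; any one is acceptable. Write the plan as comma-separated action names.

Suck

Suck (#1): in B — A clean, B clean
min 1: B is dirty, one Suck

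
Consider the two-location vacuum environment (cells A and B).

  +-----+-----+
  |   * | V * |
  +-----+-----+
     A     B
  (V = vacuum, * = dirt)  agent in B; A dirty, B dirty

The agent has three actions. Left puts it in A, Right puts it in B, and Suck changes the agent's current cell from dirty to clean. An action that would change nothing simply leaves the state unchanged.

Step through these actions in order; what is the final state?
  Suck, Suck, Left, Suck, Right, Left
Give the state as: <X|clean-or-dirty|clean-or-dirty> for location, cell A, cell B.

<A|clean|clean>

step 1/6 (Suck): <B|dirty|clean>
step 2/6 (Suck): <B|dirty|clean>
step 3/6 (Left): <A|dirty|clean>
step 4/6 (Suck): <A|clean|clean>
step 5/6 (Right): <B|clean|clean>
step 6/6 (Left): <A|clean|clean>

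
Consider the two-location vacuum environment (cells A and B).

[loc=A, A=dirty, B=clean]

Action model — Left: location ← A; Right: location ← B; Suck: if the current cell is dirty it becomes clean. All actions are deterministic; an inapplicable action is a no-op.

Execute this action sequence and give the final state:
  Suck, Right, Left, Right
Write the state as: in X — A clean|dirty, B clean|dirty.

1) do Suck; now in A — A clean, B clean
2) do Right; now in B — A clean, B clean
3) do Left; now in A — A clean, B clean
4) do Right; now in B — A clean, B clean

in B — A clean, B clean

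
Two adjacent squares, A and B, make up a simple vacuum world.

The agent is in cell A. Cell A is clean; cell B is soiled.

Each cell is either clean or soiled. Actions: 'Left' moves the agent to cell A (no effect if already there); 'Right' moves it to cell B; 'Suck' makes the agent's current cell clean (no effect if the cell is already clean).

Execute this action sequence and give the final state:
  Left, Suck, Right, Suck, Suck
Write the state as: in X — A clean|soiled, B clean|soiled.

in B — A clean, B clean

t=1 Left ⇒ in A — A clean, B soiled
t=2 Suck ⇒ in A — A clean, B soiled
t=3 Right ⇒ in B — A clean, B soiled
t=4 Suck ⇒ in B — A clean, B clean
t=5 Suck ⇒ in B — A clean, B clean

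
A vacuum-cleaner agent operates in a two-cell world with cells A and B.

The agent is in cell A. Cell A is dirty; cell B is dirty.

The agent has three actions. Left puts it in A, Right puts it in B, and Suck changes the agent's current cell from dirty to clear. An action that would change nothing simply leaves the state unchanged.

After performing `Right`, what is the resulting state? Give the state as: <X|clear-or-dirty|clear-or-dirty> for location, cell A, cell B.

<B|dirty|dirty>

start: <A|dirty|dirty>
Right (#1): <B|dirty|dirty>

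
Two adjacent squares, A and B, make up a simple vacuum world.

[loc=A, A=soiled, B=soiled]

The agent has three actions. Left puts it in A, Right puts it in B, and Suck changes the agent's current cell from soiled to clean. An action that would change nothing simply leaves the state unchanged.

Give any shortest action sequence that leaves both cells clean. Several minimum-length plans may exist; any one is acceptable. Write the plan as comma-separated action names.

step 1/3 (Suck): <A|clean|soiled>
step 2/3 (Right): <B|clean|soiled>
step 3/3 (Suck): <B|clean|clean>
min 3: Suck A + move + Suck B

Suck, Right, Suck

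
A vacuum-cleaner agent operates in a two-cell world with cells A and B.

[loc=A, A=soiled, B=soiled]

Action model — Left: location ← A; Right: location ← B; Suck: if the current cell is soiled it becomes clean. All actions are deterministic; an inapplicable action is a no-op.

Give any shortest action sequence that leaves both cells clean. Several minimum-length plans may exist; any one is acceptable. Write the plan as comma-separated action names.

Suck, Right, Suck

Suck (#1): (A; A:clean, B:soiled)
Right (#2): (B; A:clean, B:soiled)
Suck (#3): (B; A:clean, B:clean)
min 3: Suck A + move + Suck B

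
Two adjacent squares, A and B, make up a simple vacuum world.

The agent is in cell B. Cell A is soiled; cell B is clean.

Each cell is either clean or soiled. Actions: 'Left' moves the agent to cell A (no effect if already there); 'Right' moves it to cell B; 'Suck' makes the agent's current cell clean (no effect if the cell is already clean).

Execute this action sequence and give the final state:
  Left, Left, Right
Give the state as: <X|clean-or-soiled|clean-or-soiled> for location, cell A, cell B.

1. Left → <A|soiled|clean>
2. Left → <A|soiled|clean>
3. Right → <B|soiled|clean>

<B|soiled|clean>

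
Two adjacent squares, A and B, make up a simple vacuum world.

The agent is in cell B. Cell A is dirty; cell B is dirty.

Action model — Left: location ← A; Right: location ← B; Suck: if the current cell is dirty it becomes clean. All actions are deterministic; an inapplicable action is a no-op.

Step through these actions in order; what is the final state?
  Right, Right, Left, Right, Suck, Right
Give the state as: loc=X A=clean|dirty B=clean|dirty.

step 1/6 (Right): loc=B A=dirty B=dirty
step 2/6 (Right): loc=B A=dirty B=dirty
step 3/6 (Left): loc=A A=dirty B=dirty
step 4/6 (Right): loc=B A=dirty B=dirty
step 5/6 (Suck): loc=B A=dirty B=clean
step 6/6 (Right): loc=B A=dirty B=clean

loc=B A=dirty B=clean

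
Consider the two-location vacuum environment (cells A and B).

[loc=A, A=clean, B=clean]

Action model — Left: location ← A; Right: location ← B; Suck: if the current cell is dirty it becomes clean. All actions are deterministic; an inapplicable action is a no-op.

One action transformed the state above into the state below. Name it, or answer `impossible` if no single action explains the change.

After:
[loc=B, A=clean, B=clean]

try  Left: (A; A:clean, B:clean)
try Right: (B; A:clean, B:clean)  ← match
try  Suck: (A; A:clean, B:clean)

Right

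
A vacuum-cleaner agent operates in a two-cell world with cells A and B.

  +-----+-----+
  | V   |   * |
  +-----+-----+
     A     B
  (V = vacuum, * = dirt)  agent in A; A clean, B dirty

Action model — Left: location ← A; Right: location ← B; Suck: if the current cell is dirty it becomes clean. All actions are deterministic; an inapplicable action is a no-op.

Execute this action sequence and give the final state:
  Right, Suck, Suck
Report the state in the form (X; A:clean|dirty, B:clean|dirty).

(B; A:clean, B:clean)

t=1 Right ⇒ (B; A:clean, B:dirty)
t=2 Suck ⇒ (B; A:clean, B:clean)
t=3 Suck ⇒ (B; A:clean, B:clean)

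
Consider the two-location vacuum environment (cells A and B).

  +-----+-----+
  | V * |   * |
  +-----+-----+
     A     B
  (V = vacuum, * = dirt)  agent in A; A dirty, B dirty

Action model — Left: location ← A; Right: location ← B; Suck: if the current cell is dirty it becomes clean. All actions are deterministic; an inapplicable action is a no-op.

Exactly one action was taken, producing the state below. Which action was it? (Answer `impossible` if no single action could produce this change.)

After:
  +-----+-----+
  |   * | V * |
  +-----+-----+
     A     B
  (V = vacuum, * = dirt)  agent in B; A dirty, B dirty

Right

try  Left: in A — A dirty, B dirty
try Right: in B — A dirty, B dirty  ← match
try  Suck: in A — A clean, B dirty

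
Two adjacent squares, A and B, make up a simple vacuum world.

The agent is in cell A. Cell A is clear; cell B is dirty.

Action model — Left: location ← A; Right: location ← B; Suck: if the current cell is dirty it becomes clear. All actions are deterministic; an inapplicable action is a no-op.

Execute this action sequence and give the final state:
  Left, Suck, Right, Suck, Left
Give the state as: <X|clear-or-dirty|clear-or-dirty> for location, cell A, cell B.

[1] after Left: <A|clear|dirty>
[2] after Suck: <A|clear|dirty>
[3] after Right: <B|clear|dirty>
[4] after Suck: <B|clear|clear>
[5] after Left: <A|clear|clear>

<A|clear|clear>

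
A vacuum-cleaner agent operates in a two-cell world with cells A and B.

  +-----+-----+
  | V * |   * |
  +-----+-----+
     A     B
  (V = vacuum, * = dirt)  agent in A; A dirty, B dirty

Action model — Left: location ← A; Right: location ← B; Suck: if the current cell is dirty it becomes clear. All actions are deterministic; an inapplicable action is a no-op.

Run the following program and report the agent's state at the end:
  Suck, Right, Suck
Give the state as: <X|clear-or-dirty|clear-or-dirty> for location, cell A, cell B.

<B|clear|clear>

step 1/3 (Suck): <A|clear|dirty>
step 2/3 (Right): <B|clear|dirty>
step 3/3 (Suck): <B|clear|clear>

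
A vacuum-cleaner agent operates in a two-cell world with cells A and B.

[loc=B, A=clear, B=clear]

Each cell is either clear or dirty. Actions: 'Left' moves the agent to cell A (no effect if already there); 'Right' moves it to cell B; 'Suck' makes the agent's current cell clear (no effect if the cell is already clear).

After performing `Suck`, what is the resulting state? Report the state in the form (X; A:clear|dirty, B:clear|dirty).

(B; A:clear, B:clear)

start: (B; A:clear, B:clear)
step 1/1 (Suck): (B; A:clear, B:clear)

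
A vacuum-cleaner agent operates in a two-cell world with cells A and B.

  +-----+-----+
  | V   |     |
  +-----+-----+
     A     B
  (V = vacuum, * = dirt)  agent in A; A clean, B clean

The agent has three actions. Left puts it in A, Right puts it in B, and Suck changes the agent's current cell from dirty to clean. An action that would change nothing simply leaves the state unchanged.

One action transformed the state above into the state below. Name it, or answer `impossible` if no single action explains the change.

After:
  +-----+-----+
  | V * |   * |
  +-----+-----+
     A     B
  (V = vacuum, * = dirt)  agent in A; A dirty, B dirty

impossible

try  Left: loc=A A=clean B=clean
try Right: loc=B A=clean B=clean
try  Suck: loc=A A=clean B=clean
no single action produces the after-state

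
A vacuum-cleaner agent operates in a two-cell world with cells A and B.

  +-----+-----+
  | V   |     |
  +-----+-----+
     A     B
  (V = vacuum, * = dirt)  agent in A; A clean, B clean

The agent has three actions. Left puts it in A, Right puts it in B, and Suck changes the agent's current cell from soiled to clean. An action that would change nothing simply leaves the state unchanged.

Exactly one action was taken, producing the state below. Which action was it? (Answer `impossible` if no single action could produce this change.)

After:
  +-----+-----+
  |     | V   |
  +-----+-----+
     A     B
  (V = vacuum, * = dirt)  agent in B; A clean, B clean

try  Left: loc=A A=clean B=clean
try Right: loc=B A=clean B=clean  ← match
try  Suck: loc=A A=clean B=clean

Right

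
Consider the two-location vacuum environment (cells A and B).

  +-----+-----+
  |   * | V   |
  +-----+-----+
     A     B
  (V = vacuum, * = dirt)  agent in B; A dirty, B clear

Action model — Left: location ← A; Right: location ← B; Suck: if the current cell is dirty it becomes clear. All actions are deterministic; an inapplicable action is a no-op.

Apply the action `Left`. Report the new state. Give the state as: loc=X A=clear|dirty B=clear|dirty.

start: loc=B A=dirty B=clear
Left (#1): loc=A A=dirty B=clear

loc=A A=dirty B=clear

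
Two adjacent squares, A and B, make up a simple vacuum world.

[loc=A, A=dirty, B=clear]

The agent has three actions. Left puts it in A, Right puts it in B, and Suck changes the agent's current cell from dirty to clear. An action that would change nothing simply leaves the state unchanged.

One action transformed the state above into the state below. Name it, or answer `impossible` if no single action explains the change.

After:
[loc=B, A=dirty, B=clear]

try  Left: <A|dirty|clear>
try Right: <B|dirty|clear>  ← match
try  Suck: <A|clear|clear>

Right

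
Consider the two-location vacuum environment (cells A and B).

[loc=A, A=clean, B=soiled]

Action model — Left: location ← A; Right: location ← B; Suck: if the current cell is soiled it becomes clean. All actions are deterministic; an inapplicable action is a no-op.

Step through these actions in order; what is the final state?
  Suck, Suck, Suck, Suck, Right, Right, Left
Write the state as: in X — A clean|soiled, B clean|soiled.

in A — A clean, B soiled

Suck (#1): in A — A clean, B soiled
Suck (#2): in A — A clean, B soiled
Suck (#3): in A — A clean, B soiled
Suck (#4): in A — A clean, B soiled
Right (#5): in B — A clean, B soiled
Right (#6): in B — A clean, B soiled
Left (#7): in A — A clean, B soiled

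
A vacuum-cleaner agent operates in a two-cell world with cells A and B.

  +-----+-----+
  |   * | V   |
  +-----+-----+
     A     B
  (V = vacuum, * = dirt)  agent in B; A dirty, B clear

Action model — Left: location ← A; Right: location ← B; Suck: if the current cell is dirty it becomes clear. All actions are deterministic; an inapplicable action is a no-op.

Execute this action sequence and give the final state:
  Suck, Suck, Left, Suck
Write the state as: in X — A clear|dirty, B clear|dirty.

t=1 Suck ⇒ in B — A dirty, B clear
t=2 Suck ⇒ in B — A dirty, B clear
t=3 Left ⇒ in A — A dirty, B clear
t=4 Suck ⇒ in A — A clear, B clear

in A — A clear, B clear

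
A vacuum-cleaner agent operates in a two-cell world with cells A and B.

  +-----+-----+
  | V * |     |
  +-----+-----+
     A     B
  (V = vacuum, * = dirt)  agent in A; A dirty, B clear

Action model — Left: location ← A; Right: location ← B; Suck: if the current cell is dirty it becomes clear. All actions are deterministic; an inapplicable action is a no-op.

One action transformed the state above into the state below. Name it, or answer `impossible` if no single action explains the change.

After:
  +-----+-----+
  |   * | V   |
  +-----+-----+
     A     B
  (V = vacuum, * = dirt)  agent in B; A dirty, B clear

Right

try  Left: in A — A dirty, B clear
try Right: in B — A dirty, B clear  ← match
try  Suck: in A — A clear, B clear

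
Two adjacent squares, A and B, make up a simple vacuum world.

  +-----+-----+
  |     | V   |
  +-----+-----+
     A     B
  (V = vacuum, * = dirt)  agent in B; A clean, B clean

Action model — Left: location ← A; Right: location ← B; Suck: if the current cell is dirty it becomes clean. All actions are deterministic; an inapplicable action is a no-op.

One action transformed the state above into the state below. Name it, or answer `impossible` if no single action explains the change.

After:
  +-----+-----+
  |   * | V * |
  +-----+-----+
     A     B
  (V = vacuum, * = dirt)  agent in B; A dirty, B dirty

impossible

try  Left: in A — A clean, B clean
try Right: in B — A clean, B clean
try  Suck: in B — A clean, B clean
no single action produces the after-state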